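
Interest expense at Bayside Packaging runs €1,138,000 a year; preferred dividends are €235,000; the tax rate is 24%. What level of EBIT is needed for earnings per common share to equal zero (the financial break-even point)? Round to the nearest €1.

€1,447,211

Grossing the preferred dividend up to pre-tax terms: €235,000 / (1 − 0.24) = €309,210.53.
EPS = 0 when EBIT covers interest plus the pre-tax preferred burden: €1,138,000 + €309,210.53 = €1,447,210.53.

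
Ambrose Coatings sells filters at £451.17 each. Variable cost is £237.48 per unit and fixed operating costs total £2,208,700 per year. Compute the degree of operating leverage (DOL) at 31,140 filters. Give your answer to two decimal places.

1.50

Contribution at this volume is 31,140 × £213.69 = £6,654,306.60.
Operating income = contribution − fixed costs = £6,654,306.60 − £2,208,700 = £4,445,606.60.
DOL = contribution ÷ EBIT = £6,654,306.60 ÷ £4,445,606.60 = 1.4968.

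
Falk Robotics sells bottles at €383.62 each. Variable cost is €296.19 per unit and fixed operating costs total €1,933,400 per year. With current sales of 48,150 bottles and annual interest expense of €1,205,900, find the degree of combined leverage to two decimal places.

At 48,150 units, contribution = 48,150 × €87.43 = €4,209,754.50.
EBIT = €4,209,754.50 − €1,933,400 = €2,276,354.50. Interest = €1,205,900.00.
DOL = €4,209,754.50 ÷ €2,276,354.50 = 1.8493; DFL = €2,276,354.50 ÷ €1,070,454.50 = 2.1265.
Combined leverage = 1.8493 × 2.1265 = 3.9325.

3.93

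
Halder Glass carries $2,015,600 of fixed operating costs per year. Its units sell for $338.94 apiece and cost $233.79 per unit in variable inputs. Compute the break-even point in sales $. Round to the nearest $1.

Contribution margin per unit = $338.94 − $233.79 = $105.15, a CM ratio of $105.15 ÷ $338.94 = 0.3102.
Break-even revenue = fixed costs × price ÷ CM = $2,015,600 × $338.94 ÷ $105.15 = $6,497,075.

$6,497,075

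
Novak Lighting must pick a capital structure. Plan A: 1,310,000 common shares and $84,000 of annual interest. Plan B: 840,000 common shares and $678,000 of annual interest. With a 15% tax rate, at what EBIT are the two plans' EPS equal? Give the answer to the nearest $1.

$1,739,617

At indifference, (EBIT − 84,000)(1 − t)/1,310,000 = (EBIT − 678,000)(1 − t)/840,000.
Cancelling (1 − t) and cross-multiplying: 840,000·(EBIT − 84,000) = 1,310,000·(EBIT − 678,000).
EBIT × (1,310,000 − 840,000) = 678,000 × 1,310,000 − 84,000 × 840,000 = 817,620,000,000, so EBIT = 817,620,000,000 ÷ 470,000 = 1,739,617.02.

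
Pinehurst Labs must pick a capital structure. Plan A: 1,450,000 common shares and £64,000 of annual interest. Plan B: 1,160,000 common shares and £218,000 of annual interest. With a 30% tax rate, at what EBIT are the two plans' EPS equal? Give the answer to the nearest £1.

£834,000

Set EPS_A = EPS_B: (EBIT − £64,000)(1 − 0.30) ÷ 1,450,000 = (EBIT − £218,000)(1 − 0.30) ÷ 1,160,000.
Cancelling (1 − t) and cross-multiplying: 1,160,000·(EBIT − 64,000) = 1,450,000·(EBIT − 218,000).
EBIT × (1,450,000 − 1,160,000) = 218,000 × 1,450,000 − 64,000 × 1,160,000 = 241,860,000,000, so EBIT = 241,860,000,000 ÷ 290,000 = 834,000.00.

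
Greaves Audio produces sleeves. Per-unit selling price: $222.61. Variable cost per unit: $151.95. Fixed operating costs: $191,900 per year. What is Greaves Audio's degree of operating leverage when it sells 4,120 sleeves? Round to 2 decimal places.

Total contribution margin = 4,120 × $70.66 = $291,119.20.
Subtracting fixed costs: EBIT = $291,119.20 − $191,900 = $99,219.20.
Degree of operating leverage = $291,119.20 / $99,219.20 = 2.9341.

2.93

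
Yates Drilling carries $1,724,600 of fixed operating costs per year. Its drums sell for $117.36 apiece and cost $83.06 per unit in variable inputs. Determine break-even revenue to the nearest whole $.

$5,900,847

CM per unit = $117.36 − $83.06 = $34.30; CM ratio = $34.30 / $117.36 = 0.2923.
Break-even revenue = fixed costs × price ÷ CM = $1,724,600 × $117.36 ÷ $34.30 = $5,900,847.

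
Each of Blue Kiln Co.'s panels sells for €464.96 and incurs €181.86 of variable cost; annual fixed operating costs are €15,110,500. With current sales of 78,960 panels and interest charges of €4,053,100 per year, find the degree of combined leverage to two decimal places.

Total contribution margin = 78,960 × €283.10 = €22,353,576.00.
Operating income = contribution − fixed costs = €22,353,576.00 − €15,110,500 = €7,243,076.00. Interest = €4,053,100.00.
DOL = €22,353,576.00 ÷ €7,243,076.00 = 3.0862; DFL = €7,243,076.00 ÷ €3,189,976.00 = 2.2706.
Combined leverage = 3.0862 × 2.2706 = 7.0075.

7.01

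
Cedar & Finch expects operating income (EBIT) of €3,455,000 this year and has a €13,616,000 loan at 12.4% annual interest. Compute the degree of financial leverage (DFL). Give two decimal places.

1.96

Annual interest charges come to €1,688,384.00.
DFL = EBIT ÷ (EBIT − I) = €3,455,000 ÷ (€3,455,000 − €1,688,384.00) = €3,455,000 ÷ €1,766,616.00 = 1.9557.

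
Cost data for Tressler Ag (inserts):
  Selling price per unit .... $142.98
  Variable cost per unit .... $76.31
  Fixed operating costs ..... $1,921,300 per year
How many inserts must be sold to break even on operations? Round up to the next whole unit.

28,819 inserts

Contribution margin per unit = $142.98 − $76.31 = $66.67.
Break-even Q = $1,921,300 / $66.67 = 28,818.06 → 28,819 inserts.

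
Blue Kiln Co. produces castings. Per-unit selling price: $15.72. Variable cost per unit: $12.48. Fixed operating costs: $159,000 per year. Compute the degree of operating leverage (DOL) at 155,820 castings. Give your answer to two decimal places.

At 155,820 units, contribution = 155,820 × $3.24 = $504,856.80.
Operating income = contribution − fixed costs = $504,856.80 − $159,000 = $345,856.80.
So DOL = total CM / EBIT = $504,856.80 / $345,856.80 = 1.4597.

1.46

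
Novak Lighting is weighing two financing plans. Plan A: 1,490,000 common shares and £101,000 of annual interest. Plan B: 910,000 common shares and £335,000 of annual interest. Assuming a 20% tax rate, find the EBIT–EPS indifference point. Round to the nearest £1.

£702,138

At indifference, (EBIT − 101,000)(1 − t)/1,490,000 = (EBIT − 335,000)(1 − t)/910,000.
Cancelling (1 − t) and cross-multiplying: 910,000·(EBIT − 101,000) = 1,490,000·(EBIT − 335,000).
Solving, EBIT = (335,000·1,490,000 − 101,000·910,000) / (1,490,000 − 910,000) = 407,240,000,000 / 580,000 = 702,137.93.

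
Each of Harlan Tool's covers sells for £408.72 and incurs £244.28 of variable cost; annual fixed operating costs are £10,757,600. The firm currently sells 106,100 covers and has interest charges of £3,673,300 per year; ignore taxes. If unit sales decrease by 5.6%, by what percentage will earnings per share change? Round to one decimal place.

Contribution at this volume is 106,100 × £164.44 = £17,447,084.00.
Subtracting fixed costs: EBIT = £17,447,084.00 − £10,757,600 = £6,689,484.00.
Interest = £3,673,300.00, so EBIT − I = £3,016,184.00.
Degree of combined leverage = contribution ÷ (EBIT − I) = £17,447,084.00 ÷ £3,016,184.00 = 5.7845.
EPS therefore changes by 5.7845 × (-5.6%) = -32.4%.

-32.4%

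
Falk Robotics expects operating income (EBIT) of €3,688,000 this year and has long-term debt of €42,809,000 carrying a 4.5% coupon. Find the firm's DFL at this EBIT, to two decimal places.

2.09

Annual interest charges come to €1,926,405.00.
DFL = EBIT ÷ (EBIT − I) = €3,688,000 ÷ (€3,688,000 − €1,926,405.00) = €3,688,000 ÷ €1,761,595.00 = 2.0936.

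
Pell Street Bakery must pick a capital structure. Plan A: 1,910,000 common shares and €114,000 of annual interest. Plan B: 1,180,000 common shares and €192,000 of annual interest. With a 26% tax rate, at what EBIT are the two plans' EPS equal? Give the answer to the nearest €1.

Set EPS_A = EPS_B: (EBIT − €114,000)(1 − 0.26) ÷ 1,910,000 = (EBIT − €192,000)(1 − 0.26) ÷ 1,180,000.
The (1 − t) factor cancels: (EBIT − 114,000) × 1,180,000 = (EBIT − 192,000) × 1,910,000.
EBIT × (1,910,000 − 1,180,000) = 192,000 × 1,910,000 − 114,000 × 1,180,000 = 232,200,000,000, so EBIT = 232,200,000,000 ÷ 730,000 = 318,082.19.

€318,082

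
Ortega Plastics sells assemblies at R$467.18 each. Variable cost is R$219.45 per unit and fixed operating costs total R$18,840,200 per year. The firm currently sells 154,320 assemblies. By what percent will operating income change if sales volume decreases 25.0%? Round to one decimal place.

-49.3%

Total contribution margin = 154,320 × R$247.73 = R$38,229,693.60.
Operating income = contribution − fixed costs = R$38,229,693.60 − R$18,840,200 = R$19,389,493.60.
Degree of operating leverage = R$38,229,693.60 / R$19,389,493.60 = 1.9717.
Operating income changes by 1.9717 × -25.0% = -49.3%.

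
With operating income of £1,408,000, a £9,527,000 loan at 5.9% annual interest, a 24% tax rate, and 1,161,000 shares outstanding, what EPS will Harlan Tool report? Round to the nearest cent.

£0.55

Pre-tax income = £1,408,000 − £562,093.00 = £845,907.00.
Net income = £845,907.00 × (1 − 0.24) = £642,889.32.
EPS = £642,889.32 ÷ 1,161,000 = £0.55.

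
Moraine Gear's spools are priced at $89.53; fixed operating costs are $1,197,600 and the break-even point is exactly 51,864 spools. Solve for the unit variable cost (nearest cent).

$66.44

At break-even, FC = Q × (P − VC), so P − VC = $1,197,600 ÷ 51,864 = $23.0912.
Hence VC = price − CM = $89.53 − $23.0912 = $66.44.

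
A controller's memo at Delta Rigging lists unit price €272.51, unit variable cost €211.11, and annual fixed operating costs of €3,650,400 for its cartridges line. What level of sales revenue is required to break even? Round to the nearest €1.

Contribution margin per unit = €272.51 − €211.11 = €61.40, a CM ratio of €61.40 ÷ €272.51 = 0.2253.
Break-even sales = FC ÷ CM ratio = €3,650,400 × €272.51 / €61.40 = €16,201,474.

€16,201,474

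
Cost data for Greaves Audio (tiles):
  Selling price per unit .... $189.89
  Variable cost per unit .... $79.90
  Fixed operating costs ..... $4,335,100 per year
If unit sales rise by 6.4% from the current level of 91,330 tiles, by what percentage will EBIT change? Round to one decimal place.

+11.3%

Contribution at this volume is 91,330 × $109.99 = $10,045,386.70.
EBIT = $10,045,386.70 − $4,335,100 = $5,710,286.70.
DOL = contribution ÷ EBIT = $10,045,386.70 ÷ $5,710,286.70 = 1.7592.
So EBIT moves 1.7592 × (+6.4%) = +11.3%.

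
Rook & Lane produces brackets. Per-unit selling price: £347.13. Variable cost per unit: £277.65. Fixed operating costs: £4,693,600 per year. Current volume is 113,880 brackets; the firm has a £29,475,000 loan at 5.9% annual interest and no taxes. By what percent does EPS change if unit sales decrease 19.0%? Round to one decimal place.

-101.6%

At 113,880 units, contribution = 113,880 × £69.48 = £7,912,382.40.
Subtracting fixed costs: EBIT = £7,912,382.40 − £4,693,600 = £3,218,782.40.
Interest = £1,739,025.00, so EBIT − I = £1,479,757.40.
Degree of combined leverage = contribution ÷ (EBIT − I) = £7,912,382.40 ÷ £1,479,757.40 = 5.3471.
EPS therefore changes by 5.3471 × (-19.0%) = -101.6%.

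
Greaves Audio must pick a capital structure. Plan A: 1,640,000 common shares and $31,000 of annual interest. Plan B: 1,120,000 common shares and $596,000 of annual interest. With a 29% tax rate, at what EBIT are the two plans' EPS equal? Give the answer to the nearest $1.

Set EPS_A = EPS_B: (EBIT − $31,000)(1 − 0.29) ÷ 1,640,000 = (EBIT − $596,000)(1 − 0.29) ÷ 1,120,000.
The (1 − t) factor cancels: (EBIT − 31,000) × 1,120,000 = (EBIT − 596,000) × 1,640,000.
EBIT × (1,640,000 − 1,120,000) = 596,000 × 1,640,000 − 31,000 × 1,120,000 = 942,720,000,000, so EBIT = 942,720,000,000 ÷ 520,000 = 1,812,923.08.

$1,812,923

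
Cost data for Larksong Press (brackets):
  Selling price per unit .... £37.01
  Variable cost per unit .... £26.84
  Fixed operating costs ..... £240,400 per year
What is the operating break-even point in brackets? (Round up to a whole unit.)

23,639 brackets

Contribution margin per unit = £37.01 − £26.84 = £10.17.
Break-even Q = £240,400 / £10.17 = 23,638.15 → 23,639 brackets.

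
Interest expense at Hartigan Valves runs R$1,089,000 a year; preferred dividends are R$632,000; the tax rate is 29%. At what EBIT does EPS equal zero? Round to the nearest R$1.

Preferred dividends are paid after tax, so their pre-tax equivalent is R$632,000 ÷ (1 − 0.29) = R$890,140.85.
Financial break-even EBIT = interest + D_p ÷ (1 − t) = R$1,089,000 + R$890,140.85 = R$1,979,140.85.

R$1,979,141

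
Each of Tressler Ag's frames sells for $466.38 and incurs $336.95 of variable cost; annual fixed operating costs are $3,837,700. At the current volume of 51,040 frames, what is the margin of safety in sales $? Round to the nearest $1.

Contribution margin per unit = $466.38 − $336.95 = $129.43. Break-even units = $3,837,700 ÷ $129.43 = 29,650.78; break-even revenue = 29,650.78 × $466.38 = $13,828,529.14.
Actual sales revenue = 51,040 × $466.38 = $23,804,035.20.
Margin of safety = $23,804,035.20 − $13,828,529.14 = $9,975,506.

$9,975,506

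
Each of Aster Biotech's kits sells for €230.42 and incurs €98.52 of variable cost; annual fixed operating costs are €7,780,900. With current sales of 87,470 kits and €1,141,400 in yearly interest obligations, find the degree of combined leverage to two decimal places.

Total contribution margin = 87,470 × €131.90 = €11,537,293.00.
EBIT = €11,537,293.00 − €7,780,900 = €3,756,393.00. Interest = €1,141,400.00.
DOL = €11,537,293.00 ÷ €3,756,393.00 = 3.0714; DFL = €3,756,393.00 ÷ €2,614,993.00 = 1.4365.
DCL = DOL × DFL = 3.0714 × 1.4365 = 4.4121.

4.41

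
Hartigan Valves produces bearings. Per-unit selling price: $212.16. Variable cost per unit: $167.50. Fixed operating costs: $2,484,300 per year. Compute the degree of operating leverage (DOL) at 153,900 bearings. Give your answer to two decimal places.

At 153,900 units, contribution = 153,900 × $44.66 = $6,873,174.00.
EBIT = $6,873,174.00 − $2,484,300 = $4,388,874.00.
Degree of operating leverage = $6,873,174.00 / $4,388,874.00 = 1.5660.

1.57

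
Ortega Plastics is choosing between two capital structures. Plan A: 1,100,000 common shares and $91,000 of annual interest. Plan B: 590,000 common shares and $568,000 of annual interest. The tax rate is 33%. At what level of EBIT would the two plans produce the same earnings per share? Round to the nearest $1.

$1,119,824

Set EPS_A = EPS_B: (EBIT − $91,000)(1 − 0.33) ÷ 1,100,000 = (EBIT − $568,000)(1 − 0.33) ÷ 590,000.
Cancelling (1 − t) and cross-multiplying: 590,000·(EBIT − 91,000) = 1,100,000·(EBIT − 568,000).
EBIT × (1,100,000 − 590,000) = 568,000 × 1,100,000 − 91,000 × 590,000 = 571,110,000,000, so EBIT = 571,110,000,000 ÷ 510,000 = 1,119,823.53.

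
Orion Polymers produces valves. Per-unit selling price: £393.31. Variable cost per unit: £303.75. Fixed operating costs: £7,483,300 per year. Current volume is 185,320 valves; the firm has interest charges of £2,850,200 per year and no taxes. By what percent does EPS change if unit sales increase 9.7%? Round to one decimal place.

Contribution at this volume is 185,320 × £89.56 = £16,597,259.20.
EBIT = £16,597,259.20 − £7,483,300 = £9,113,959.20.
After interest of £2,850,200.00, pre-tax earnings = £6,263,759.20.
Degree of combined leverage = contribution ÷ (EBIT − I) = £16,597,259.20 ÷ £6,263,759.20 = 2.6497.
%ΔEPS = DCL × %ΔSales = 2.6497 × +9.7% = +25.7%.

+25.7%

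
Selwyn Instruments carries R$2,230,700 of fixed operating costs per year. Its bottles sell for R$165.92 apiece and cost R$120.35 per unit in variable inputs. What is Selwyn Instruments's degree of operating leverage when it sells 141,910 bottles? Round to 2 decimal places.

Total contribution margin = 141,910 × R$45.57 = R$6,466,838.70.
Operating income = contribution − fixed costs = R$6,466,838.70 − R$2,230,700 = R$4,236,138.70.
Degree of operating leverage = R$6,466,838.70 / R$4,236,138.70 = 1.5266.

1.53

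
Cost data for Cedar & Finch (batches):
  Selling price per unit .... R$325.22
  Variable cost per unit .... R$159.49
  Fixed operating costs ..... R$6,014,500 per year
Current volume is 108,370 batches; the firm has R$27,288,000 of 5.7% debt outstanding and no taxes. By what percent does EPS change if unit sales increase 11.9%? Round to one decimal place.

Contribution at this volume is 108,370 × R$165.73 = R$17,960,160.10.
Subtracting fixed costs: EBIT = R$17,960,160.10 − R$6,014,500 = R$11,945,660.10.
Interest = R$1,555,416.00, so EBIT − I = R$10,390,244.10.
Degree of combined leverage = contribution ÷ (EBIT − I) = R$17,960,160.10 ÷ R$10,390,244.10 = 1.7286.
EPS therefore changes by 1.7286 × (+11.9%) = +20.6%.

+20.6%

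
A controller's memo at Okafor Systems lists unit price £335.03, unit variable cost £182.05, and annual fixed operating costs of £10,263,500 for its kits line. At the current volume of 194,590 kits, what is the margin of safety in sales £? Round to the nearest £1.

£42,716,168

Unit CM = price − variable cost = £335.03 − £182.05 = £152.98. Break-even units = £10,263,500 ÷ £152.98 = 67,090.47; break-even revenue = 67,090.47 × £335.03 = £22,477,319.94.
Current sales = 194,590 × £335.03 = £65,193,487.70.
Margin of safety = £65,193,487.70 − £22,477,319.94 = £42,716,168.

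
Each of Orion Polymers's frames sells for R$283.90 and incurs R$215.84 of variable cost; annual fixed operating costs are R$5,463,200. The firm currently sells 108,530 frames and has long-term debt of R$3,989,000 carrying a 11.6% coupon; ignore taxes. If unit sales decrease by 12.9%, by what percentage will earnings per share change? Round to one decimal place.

At 108,530 units, contribution = 108,530 × R$68.06 = R$7,386,551.80.
Operating income = contribution − fixed costs = R$7,386,551.80 − R$5,463,200 = R$1,923,351.80.
Interest = R$462,724.00, so EBIT − I = R$1,460,627.80.
Degree of combined leverage = contribution ÷ (EBIT − I) = R$7,386,551.80 ÷ R$1,460,627.80 = 5.0571.
EPS therefore changes by 5.0571 × (-12.9%) = -65.2%.

-65.2%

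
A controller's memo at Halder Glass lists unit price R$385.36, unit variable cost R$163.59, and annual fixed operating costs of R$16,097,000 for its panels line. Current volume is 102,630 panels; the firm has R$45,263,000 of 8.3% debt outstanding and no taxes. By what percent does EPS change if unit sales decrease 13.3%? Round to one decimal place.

-104.2%

At 102,630 units, contribution = 102,630 × R$221.77 = R$22,760,255.10.
Operating income = contribution − fixed costs = R$22,760,255.10 − R$16,097,000 = R$6,663,255.10.
Interest = R$3,756,829.00, so EBIT − I = R$2,906,426.10.
Degree of combined leverage = contribution ÷ (EBIT − I) = R$22,760,255.10 ÷ R$2,906,426.10 = 7.8310.
%ΔEPS = DCL × %ΔSales = 7.8310 × -13.3% = -104.2%.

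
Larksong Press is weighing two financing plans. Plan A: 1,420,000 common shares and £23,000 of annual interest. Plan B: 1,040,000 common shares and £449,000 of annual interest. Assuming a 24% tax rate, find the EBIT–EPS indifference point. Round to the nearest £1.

Set EPS_A = EPS_B: (EBIT − £23,000)(1 − 0.24) ÷ 1,420,000 = (EBIT − £449,000)(1 − 0.24) ÷ 1,040,000.
The (1 − t) factor cancels: (EBIT − 23,000) × 1,040,000 = (EBIT − 449,000) × 1,420,000.
EBIT × (1,420,000 − 1,040,000) = 449,000 × 1,420,000 − 23,000 × 1,040,000 = 613,660,000,000, so EBIT = 613,660,000,000 ÷ 380,000 = 1,614,894.74.

£1,614,895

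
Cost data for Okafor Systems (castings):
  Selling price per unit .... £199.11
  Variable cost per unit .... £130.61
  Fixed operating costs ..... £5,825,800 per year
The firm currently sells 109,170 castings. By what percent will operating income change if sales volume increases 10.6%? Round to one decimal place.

+48.0%

Contribution at this volume is 109,170 × £68.50 = £7,478,145.00.
Operating income = contribution − fixed costs = £7,478,145.00 − £5,825,800 = £1,652,345.00.
DOL = contribution ÷ EBIT = £7,478,145.00 ÷ £1,652,345.00 = 4.5258.
Operating income changes by 4.5258 × +10.6% = +48.0%.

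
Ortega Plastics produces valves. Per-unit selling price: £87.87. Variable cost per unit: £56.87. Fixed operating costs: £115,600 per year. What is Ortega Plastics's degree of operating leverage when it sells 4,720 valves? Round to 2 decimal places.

4.76

Contribution at this volume is 4,720 × £31.00 = £146,320.00.
Operating income = contribution − fixed costs = £146,320.00 − £115,600 = £30,720.00.
So DOL = total CM / EBIT = £146,320.00 / £30,720.00 = 4.7630.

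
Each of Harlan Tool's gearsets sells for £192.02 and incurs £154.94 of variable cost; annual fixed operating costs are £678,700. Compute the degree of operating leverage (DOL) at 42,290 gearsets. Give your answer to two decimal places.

1.76

At 42,290 units, contribution = 42,290 × £37.08 = £1,568,113.20.
EBIT = £1,568,113.20 − £678,700 = £889,413.20.
So DOL = total CM / EBIT = £1,568,113.20 / £889,413.20 = 1.7631.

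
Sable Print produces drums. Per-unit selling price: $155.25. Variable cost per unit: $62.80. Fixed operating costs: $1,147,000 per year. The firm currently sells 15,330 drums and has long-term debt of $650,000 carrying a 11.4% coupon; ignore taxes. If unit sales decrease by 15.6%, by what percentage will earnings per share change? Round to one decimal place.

-112.7%

Contribution at this volume is 15,330 × $92.45 = $1,417,258.50.
Subtracting fixed costs: EBIT = $1,417,258.50 − $1,147,000 = $270,258.50.
Interest = $74,100.00, so EBIT − I = $196,158.50.
Degree of combined leverage = contribution ÷ (EBIT − I) = $1,417,258.50 ÷ $196,158.50 = 7.2251.
EPS therefore changes by 7.2251 × (-15.6%) = -112.7%.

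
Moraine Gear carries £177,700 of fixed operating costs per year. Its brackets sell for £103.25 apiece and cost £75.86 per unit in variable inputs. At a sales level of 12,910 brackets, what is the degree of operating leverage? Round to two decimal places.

2.01

Total contribution margin = 12,910 × £27.39 = £353,604.90.
Subtracting fixed costs: EBIT = £353,604.90 − £177,700 = £175,904.90.
DOL = contribution ÷ EBIT = £353,604.90 ÷ £175,904.90 = 2.0102.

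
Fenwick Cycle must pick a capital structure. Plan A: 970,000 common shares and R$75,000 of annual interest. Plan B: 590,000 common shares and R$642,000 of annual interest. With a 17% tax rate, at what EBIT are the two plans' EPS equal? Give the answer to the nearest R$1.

Set EPS_A = EPS_B: (EBIT − R$75,000)(1 − 0.17) ÷ 970,000 = (EBIT − R$642,000)(1 − 0.17) ÷ 590,000.
Cancelling (1 − t) and cross-multiplying: 590,000·(EBIT − 75,000) = 970,000·(EBIT − 642,000).
Solving, EBIT = (642,000·970,000 − 75,000·590,000) / (970,000 − 590,000) = 578,490,000,000 / 380,000 = 1,522,342.11.

R$1,522,342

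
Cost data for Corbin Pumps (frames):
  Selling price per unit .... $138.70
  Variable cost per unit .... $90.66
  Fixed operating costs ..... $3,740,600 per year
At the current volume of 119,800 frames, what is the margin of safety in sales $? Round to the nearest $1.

$5,816,484

Each unit contributes $138.70 − $90.66 = $48.04. Break-even units = $3,740,600 ÷ $48.04 = 77,864.28; break-even revenue = 77,864.28 × $138.70 = $10,799,775.60.
Current sales = 119,800 × $138.70 = $16,616,260.00.
Margin of safety = $16,616,260.00 − $10,799,775.60 = $5,816,484.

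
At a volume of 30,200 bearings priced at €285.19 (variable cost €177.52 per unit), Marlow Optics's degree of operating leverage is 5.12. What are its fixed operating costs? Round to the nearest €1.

Contribution at this volume is 30,200 × €107.67 = €3,251,634.00.
DOL = contribution / EBIT, so EBIT = €3,251,634.00 / 5.12 = €635,084.77.
And FC = contribution − EBIT = €3,251,634.00 − €635,084.77 = €2,616,549.

€2,616,549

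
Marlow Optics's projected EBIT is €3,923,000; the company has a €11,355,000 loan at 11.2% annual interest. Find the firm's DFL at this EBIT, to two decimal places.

Interest = €1,271,760.00.
Degree of financial leverage = EBIT / (EBIT − interest) = €3,923,000 / €2,651,240.00 = 1.4797.

1.48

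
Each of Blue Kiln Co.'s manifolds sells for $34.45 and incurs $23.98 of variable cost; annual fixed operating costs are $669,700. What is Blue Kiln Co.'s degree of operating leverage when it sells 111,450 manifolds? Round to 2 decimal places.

Total contribution margin = 111,450 × $10.47 = $1,166,881.50.
Subtracting fixed costs: EBIT = $1,166,881.50 − $669,700 = $497,181.50.
Degree of operating leverage = $1,166,881.50 / $497,181.50 = 2.3470.

2.35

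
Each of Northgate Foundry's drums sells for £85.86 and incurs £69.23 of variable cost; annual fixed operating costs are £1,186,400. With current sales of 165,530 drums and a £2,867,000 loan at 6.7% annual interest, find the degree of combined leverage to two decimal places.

Total contribution margin = 165,530 × £16.63 = £2,752,763.90.
Subtracting fixed costs: EBIT = £2,752,763.90 − £1,186,400 = £1,566,363.90. Interest = £192,089.00.
DOL = £2,752,763.90 ÷ £1,566,363.90 = 1.7574; DFL = £1,566,363.90 ÷ £1,374,274.90 = 1.1398.
DCL = DOL × DFL = 1.7574 × 1.1398 = 2.0031.

2.00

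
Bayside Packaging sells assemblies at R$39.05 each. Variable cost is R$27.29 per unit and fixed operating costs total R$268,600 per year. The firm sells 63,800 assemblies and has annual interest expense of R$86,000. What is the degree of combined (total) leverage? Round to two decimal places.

Contribution at this volume is 63,800 × R$11.76 = R$750,288.00.
Operating income = contribution − fixed costs = R$750,288.00 − R$268,600 = R$481,688.00. Interest = R$86,000.00, so EBIT − I = R$395,688.00.
DCL = contribution ÷ (EBIT − I) = R$750,288.00 ÷ R$395,688.00 = 1.8962.

1.90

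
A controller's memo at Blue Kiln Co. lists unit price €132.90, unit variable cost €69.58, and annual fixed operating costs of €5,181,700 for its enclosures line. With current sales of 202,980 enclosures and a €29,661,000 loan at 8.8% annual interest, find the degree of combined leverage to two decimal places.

Total contribution margin = 202,980 × €63.32 = €12,852,693.60.
Operating income = contribution − fixed costs = €12,852,693.60 − €5,181,700 = €7,670,993.60. Interest = €2,610,168.00, so EBIT − I = €5,060,825.60.
DCL = contribution ÷ (EBIT − I) = €12,852,693.60 ÷ €5,060,825.60 = 2.5396.

2.54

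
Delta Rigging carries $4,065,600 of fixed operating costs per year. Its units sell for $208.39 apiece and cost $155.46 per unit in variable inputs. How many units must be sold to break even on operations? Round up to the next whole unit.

Unit CM = price − variable cost = $208.39 − $155.46 = $52.93.
Break-even Q = $4,065,600 / $52.93 = 76,810.88 → 76,811 units.

76,811 units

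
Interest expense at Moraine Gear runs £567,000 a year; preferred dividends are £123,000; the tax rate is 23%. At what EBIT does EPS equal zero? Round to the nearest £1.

Preferred dividends are paid after tax, so their pre-tax equivalent is £123,000 ÷ (1 − 0.23) = £159,740.26.
EPS = 0 when EBIT covers interest plus the pre-tax preferred burden: £567,000 + £159,740.26 = £726,740.26.

£726,740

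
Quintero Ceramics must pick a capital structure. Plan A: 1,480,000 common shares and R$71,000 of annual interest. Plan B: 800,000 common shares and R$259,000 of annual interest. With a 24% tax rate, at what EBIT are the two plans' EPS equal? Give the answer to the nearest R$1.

At indifference, (EBIT − 71,000)(1 − t)/1,480,000 = (EBIT − 259,000)(1 − t)/800,000.
Cancelling (1 − t) and cross-multiplying: 800,000·(EBIT − 71,000) = 1,480,000·(EBIT − 259,000).
Solving, EBIT = (259,000·1,480,000 − 71,000·800,000) / (1,480,000 − 800,000) = 326,520,000,000 / 680,000 = 480,176.47.

R$480,176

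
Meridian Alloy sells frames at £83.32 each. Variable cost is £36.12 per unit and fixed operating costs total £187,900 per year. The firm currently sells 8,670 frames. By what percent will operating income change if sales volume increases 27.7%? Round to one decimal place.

Contribution at this volume is 8,670 × £47.20 = £409,224.00.
EBIT = £409,224.00 − £187,900 = £221,324.00.
So DOL = total CM / EBIT = £409,224.00 / £221,324.00 = 1.8490.
So EBIT moves 1.8490 × (+27.7%) = +51.2%.

+51.2%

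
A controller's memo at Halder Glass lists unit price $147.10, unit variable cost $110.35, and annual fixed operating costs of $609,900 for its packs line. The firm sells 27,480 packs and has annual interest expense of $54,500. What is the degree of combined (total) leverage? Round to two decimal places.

Contribution at this volume is 27,480 × $36.75 = $1,009,890.00.
Operating income = contribution − fixed costs = $1,009,890.00 − $609,900 = $399,990.00. Interest = $54,500.00.
DOL = $1,009,890.00 ÷ $399,990.00 = 2.5248; DFL = $399,990.00 ÷ $345,490.00 = 1.1577.
Combined leverage = 2.5248 × 1.1577 = 2.9230.

2.92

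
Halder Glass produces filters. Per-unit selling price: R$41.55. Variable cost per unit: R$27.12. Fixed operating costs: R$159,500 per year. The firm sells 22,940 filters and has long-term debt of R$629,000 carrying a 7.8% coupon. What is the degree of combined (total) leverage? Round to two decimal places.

2.70

Contribution at this volume is 22,940 × R$14.43 = R$331,024.20.
Subtracting fixed costs: EBIT = R$331,024.20 − R$159,500 = R$171,524.20. Interest = R$49,062.00, so EBIT − I = R$122,462.20.
Degree of total leverage = total CM / (EBIT − interest) = R$331,024.20 / R$122,462.20 = 2.7031.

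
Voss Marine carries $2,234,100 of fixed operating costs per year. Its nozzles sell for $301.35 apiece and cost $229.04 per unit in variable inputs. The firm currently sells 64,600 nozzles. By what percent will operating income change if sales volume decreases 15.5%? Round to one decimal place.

Total contribution margin = 64,600 × $72.31 = $4,671,226.00.
Subtracting fixed costs: EBIT = $4,671,226.00 − $2,234,100 = $2,437,126.00.
So DOL = total CM / EBIT = $4,671,226.00 / $2,437,126.00 = 1.9167.
%ΔEBIT = DOL × %ΔSales = 1.9167 × -15.5% = -29.7%.

-29.7%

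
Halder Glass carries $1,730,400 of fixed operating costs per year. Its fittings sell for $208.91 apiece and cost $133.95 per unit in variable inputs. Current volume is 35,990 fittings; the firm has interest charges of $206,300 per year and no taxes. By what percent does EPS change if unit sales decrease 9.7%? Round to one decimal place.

-34.4%

Total contribution margin = 35,990 × $74.96 = $2,697,810.40.
Operating income = contribution − fixed costs = $2,697,810.40 − $1,730,400 = $967,410.40.
After interest of $206,300.00, pre-tax earnings = $761,110.40.
DCL = total CM / (EBIT − I) = $2,697,810.40 / $761,110.40 = 3.5446.
%ΔEPS = DCL × %ΔSales = 3.5446 × -9.7% = -34.4%.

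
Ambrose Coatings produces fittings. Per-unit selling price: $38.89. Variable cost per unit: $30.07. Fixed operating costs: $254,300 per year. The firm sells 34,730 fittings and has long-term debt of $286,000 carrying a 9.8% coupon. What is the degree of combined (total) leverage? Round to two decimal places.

12.77

At 34,730 units, contribution = 34,730 × $8.82 = $306,318.60.
Subtracting fixed costs: EBIT = $306,318.60 − $254,300 = $52,018.60. Interest = $28,028.00, so EBIT − I = $23,990.60.
Degree of total leverage = total CM / (EBIT − interest) = $306,318.60 / $23,990.60 = 12.7683.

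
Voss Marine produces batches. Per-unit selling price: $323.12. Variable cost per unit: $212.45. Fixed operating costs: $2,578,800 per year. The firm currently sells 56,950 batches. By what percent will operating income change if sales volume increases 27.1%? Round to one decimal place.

Total contribution margin = 56,950 × $110.67 = $6,302,656.50.
EBIT = $6,302,656.50 − $2,578,800 = $3,723,856.50.
So DOL = total CM / EBIT = $6,302,656.50 / $3,723,856.50 = 1.6925.
%ΔEBIT = DOL × %ΔSales = 1.6925 × +27.1% = +45.9%.

+45.9%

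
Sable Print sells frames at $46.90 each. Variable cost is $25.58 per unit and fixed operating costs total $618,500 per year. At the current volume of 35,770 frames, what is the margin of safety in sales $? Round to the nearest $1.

Each unit contributes $46.90 − $25.58 = $21.32. Break-even units = $618,500 ÷ $21.32 = 29,010.32; break-even revenue = 29,010.32 × $46.90 = $1,360,583.96.
Current sales = 35,770 × $46.90 = $1,677,613.00.
Margin of safety = $1,677,613.00 − $1,360,583.96 = $317,029.

$317,029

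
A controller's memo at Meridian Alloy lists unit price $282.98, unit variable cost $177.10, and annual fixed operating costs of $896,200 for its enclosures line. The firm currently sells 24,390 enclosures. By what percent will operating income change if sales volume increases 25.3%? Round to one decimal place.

At 24,390 units, contribution = 24,390 × $105.88 = $2,582,413.20.
Subtracting fixed costs: EBIT = $2,582,413.20 − $896,200 = $1,686,213.20.
So DOL = total CM / EBIT = $2,582,413.20 / $1,686,213.20 = 1.5315.
Operating income changes by 1.5315 × +25.3% = +38.7%.

+38.7%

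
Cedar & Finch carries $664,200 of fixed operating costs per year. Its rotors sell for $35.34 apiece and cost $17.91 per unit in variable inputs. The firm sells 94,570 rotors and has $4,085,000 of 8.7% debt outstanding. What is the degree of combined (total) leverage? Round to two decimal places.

Contribution at this volume is 94,570 × $17.43 = $1,648,355.10.
Subtracting fixed costs: EBIT = $1,648,355.10 − $664,200 = $984,155.10. Interest = $355,395.00.
DOL = $1,648,355.10 ÷ $984,155.10 = 1.6749; DFL = $984,155.10 ÷ $628,760.10 = 1.5652.
Combined leverage = 1.6749 × 1.5652 = 2.6216.

2.62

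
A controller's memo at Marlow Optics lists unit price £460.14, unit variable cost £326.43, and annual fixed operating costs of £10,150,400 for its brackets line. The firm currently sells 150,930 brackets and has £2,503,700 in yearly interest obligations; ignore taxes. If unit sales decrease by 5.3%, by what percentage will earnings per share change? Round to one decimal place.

Total contribution margin = 150,930 × £133.71 = £20,180,850.30.
Subtracting fixed costs: EBIT = £20,180,850.30 − £10,150,400 = £10,030,450.30.
After interest of £2,503,700.00, pre-tax earnings = £7,526,750.30.
DCL = total CM / (EBIT − I) = £20,180,850.30 / £7,526,750.30 = 2.6812.
EPS therefore changes by 2.6812 × (-5.3%) = -14.2%.

-14.2%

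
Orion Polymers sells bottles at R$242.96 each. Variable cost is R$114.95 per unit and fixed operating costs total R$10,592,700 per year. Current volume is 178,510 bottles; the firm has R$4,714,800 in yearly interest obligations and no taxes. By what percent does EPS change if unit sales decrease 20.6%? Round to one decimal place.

-62.4%

Total contribution margin = 178,510 × R$128.01 = R$22,851,065.10.
Subtracting fixed costs: EBIT = R$22,851,065.10 − R$10,592,700 = R$12,258,365.10.
Interest = R$4,714,800.00, so EBIT − I = R$7,543,565.10.
DCL = total CM / (EBIT − I) = R$22,851,065.10 / R$7,543,565.10 = 3.0292.
%ΔEPS = DCL × %ΔSales = 3.0292 × -20.6% = -62.4%.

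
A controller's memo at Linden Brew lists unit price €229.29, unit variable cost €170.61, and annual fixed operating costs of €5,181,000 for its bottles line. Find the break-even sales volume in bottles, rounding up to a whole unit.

88,293 bottles

Unit CM = price − variable cost = €229.29 − €170.61 = €58.68.
Break-even Q = €5,181,000 / €58.68 = 88,292.43 → 88,293 bottles.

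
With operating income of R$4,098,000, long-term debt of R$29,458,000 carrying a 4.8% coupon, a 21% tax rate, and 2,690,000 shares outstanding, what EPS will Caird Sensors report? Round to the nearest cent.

Interest = R$1,413,984.00, so EBT = R$4,098,000 − R$1,413,984.00 = R$2,684,016.00.
Net income = R$2,684,016.00 × (1 − 0.21) = R$2,120,372.64.
EPS = R$2,120,372.64 ÷ 2,690,000 = R$0.79.

R$0.79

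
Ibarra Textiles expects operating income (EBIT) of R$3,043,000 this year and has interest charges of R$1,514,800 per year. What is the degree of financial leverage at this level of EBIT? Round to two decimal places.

1.99

Interest = R$1,514,800.00.
DFL = EBIT ÷ (EBIT − I) = R$3,043,000 ÷ (R$3,043,000 − R$1,514,800.00) = R$3,043,000 ÷ R$1,528,200.00 = 1.9912.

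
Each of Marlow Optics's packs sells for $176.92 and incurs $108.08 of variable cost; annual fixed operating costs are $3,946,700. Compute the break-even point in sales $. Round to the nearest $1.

Contribution margin per unit = $176.92 − $108.08 = $68.84, a CM ratio of $68.84 ÷ $176.92 = 0.3891.
Break-even revenue = fixed costs × price ÷ CM = $3,946,700 × $176.92 ÷ $68.84 = $10,143,088.

$10,143,088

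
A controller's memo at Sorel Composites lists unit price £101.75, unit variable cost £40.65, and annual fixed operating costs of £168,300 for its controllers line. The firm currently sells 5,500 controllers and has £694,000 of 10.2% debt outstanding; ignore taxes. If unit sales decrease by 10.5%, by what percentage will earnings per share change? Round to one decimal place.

-36.4%

Contribution at this volume is 5,500 × £61.10 = £336,050.00.
Subtracting fixed costs: EBIT = £336,050.00 − £168,300 = £167,750.00.
Interest = £70,788.00, so EBIT − I = £96,962.00.
DCL = total CM / (EBIT − I) = £336,050.00 / £96,962.00 = 3.4658.
%ΔEPS = DCL × %ΔSales = 3.4658 × -10.5% = -36.4%.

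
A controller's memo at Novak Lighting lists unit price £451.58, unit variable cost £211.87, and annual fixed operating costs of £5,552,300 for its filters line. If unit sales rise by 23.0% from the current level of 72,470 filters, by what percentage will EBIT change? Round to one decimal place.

+33.8%

Total contribution margin = 72,470 × £239.71 = £17,371,783.70.
EBIT = £17,371,783.70 − £5,552,300 = £11,819,483.70.
So DOL = total CM / EBIT = £17,371,783.70 / £11,819,483.70 = 1.4698.
Operating income changes by 1.4698 × +23.0% = +33.8%.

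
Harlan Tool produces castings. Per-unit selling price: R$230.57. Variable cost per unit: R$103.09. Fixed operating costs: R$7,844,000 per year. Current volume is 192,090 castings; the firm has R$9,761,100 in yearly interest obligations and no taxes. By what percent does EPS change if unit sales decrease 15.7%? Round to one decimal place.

-55.9%

Contribution at this volume is 192,090 × R$127.48 = R$24,487,633.20.
EBIT = R$24,487,633.20 − R$7,844,000 = R$16,643,633.20.
Interest = R$9,761,100.00, so EBIT − I = R$6,882,533.20.
DCL = total CM / (EBIT − I) = R$24,487,633.20 / R$6,882,533.20 = 3.5579.
%ΔEPS = DCL × %ΔSales = 3.5579 × -15.7% = -55.9%.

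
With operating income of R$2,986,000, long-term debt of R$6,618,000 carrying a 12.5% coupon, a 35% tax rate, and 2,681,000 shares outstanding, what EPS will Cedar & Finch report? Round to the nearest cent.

R$0.52

Pre-tax income = R$2,986,000 − R$827,250.00 = R$2,158,750.00.
Net income = R$2,158,750.00 × (1 − 0.35) = R$1,403,187.50.
Per share: R$1,403,187.50 / 2,681,000 shares = R$0.52.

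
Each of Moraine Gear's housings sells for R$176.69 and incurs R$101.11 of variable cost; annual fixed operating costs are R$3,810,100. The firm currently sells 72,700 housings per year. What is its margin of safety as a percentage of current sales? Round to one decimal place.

Unit CM = price − variable cost = R$176.69 − R$101.11 = R$75.58. Break-even units = R$3,810,100 ÷ R$75.58 = 50,411.48; break-even revenue = 50,411.48 × R$176.69 = R$8,907,205.20.
Current sales = 72,700 × R$176.69 = R$12,845,363.00.
Margin of safety = (R$12,845,363.00 − R$8,907,205.20) ÷ R$12,845,363.00 = 30.7%.

30.7%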